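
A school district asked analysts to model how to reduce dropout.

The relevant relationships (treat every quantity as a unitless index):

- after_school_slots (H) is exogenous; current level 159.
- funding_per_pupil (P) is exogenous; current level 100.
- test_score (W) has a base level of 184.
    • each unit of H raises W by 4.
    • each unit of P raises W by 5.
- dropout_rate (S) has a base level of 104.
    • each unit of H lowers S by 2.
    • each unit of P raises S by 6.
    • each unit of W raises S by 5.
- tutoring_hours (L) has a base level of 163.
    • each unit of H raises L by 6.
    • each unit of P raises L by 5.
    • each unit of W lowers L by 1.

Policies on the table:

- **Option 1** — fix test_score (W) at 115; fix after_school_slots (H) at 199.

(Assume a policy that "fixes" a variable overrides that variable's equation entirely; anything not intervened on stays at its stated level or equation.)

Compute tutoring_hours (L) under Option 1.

1742

Option 1 (W := 115, H := 199):
  H = 199
  P = 100
  W = 115
  L = 163 + 6·199 + 5·100 − 115 = 1742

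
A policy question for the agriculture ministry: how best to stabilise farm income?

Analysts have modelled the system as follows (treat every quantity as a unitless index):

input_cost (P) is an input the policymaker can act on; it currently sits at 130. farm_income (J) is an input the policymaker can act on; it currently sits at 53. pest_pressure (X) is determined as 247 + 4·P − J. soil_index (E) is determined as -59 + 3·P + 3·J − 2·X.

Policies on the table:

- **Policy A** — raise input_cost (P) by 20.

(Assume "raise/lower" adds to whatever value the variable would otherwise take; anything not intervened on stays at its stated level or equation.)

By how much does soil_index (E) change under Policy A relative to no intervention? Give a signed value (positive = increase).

Baseline:
  P = 130
  J = 53
  X = 247 + 4·130 − 53 = 714
  E = -59 + 3·130 + 3·53 − 2·714 = -938
Policy A (P + 20):
  P = 130 + 20 = 150
  J = 53
  X = 247 + 4·150 − 53 = 794
  E = -59 + 3·150 + 3·53 − 2·794 = -1038
Change in E: -1038 − (-938) = -100

-100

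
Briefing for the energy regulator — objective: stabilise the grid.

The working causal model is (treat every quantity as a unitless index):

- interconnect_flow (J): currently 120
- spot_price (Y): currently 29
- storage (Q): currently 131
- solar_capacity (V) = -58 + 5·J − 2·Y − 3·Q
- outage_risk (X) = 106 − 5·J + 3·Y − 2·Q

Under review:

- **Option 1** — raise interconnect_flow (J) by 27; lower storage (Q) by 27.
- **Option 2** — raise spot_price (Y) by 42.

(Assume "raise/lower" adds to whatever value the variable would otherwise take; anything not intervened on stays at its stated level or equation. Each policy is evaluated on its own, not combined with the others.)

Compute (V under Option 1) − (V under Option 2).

300

Option 1 (J + 27, Q − 27):
  J = 120 + 27 = 147
  Y = 29
  Q = 131 − 27 = 104
  V = -58 + 5·147 − 2·29 − 3·104 = 307
Option 2 (Y + 42):
  J = 120
  Y = 29 + 42 = 71
  Q = 131
  V = -58 + 5·120 − 2·71 − 3·131 = 7
V: 307 − 7 = 300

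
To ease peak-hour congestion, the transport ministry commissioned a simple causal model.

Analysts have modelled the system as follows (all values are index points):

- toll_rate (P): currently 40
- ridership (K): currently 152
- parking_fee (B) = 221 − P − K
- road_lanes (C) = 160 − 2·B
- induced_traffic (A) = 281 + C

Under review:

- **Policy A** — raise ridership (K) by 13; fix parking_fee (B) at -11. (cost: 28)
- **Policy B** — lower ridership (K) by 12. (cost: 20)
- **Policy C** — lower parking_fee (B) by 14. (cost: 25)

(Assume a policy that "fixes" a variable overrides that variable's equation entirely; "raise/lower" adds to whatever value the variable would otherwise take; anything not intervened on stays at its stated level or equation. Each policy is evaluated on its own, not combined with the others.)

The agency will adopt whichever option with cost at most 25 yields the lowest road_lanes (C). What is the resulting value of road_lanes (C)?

78

Policy B (K − 12):
  P = 40
  K = 152 − 12 = 140
  B = 221 − 40 − 140 = 41
  C = 160 − 2·41 = 78
Policy C (B − 14):
  P = 40
  K = 152
  B = 221 − 40 − 152 (−14 from intervention) = 15
  C = 160 − 2·15 = 130
Comparing — Policy B: C=78, Policy C: C=130. Lowest is 78 (Policy B).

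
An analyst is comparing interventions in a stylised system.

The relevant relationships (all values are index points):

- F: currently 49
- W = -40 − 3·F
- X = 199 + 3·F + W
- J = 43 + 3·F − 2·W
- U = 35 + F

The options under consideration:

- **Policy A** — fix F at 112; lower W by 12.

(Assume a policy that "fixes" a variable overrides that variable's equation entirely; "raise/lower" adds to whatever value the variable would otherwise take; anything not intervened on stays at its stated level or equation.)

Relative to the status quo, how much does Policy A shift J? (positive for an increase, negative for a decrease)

591

Baseline:
  F = 49
  W = -40 − 3·49 = -187
  J = 43 + 3·49 − 2·(-187) = 564
Policy A (F := 112, W − 12):
  F = 112
  W = -40 − 3·112 (−12 from intervention) = -388
  J = 43 + 3·112 − 2·(-388) = 1155
Change in J: 1155 − 564 = 591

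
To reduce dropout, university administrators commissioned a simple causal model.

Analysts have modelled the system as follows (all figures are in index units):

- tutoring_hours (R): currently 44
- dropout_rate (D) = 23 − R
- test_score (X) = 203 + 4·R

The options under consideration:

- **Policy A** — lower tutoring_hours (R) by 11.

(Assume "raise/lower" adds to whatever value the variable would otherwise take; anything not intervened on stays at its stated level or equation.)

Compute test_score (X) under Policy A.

335

Policy A (R − 11):
  R = 44 − 11 = 33
  X = 203 + 4·33 = 335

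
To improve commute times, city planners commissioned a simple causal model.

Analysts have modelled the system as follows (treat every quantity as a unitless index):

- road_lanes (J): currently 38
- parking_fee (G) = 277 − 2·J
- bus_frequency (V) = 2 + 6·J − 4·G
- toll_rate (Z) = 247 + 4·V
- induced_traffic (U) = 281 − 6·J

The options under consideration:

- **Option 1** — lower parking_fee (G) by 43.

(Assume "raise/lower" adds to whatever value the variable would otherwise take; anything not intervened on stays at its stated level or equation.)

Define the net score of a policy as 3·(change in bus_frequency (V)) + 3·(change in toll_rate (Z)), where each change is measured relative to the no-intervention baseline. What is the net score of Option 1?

Baseline:
  J = 38
  G = 277 − 2·38 = 201
  V = 2 + 6·38 − 4·201 = -574
  Z = 247 + 4·(-574) = -2049
Option 1 (G − 43):
  J = 38
  G = 277 − 2·38 (−43 from intervention) = 158
  V = 2 + 6·38 − 4·158 = -402
  Z = 247 + 4·(-402) = -1361
ΔV = -402 − (-574) = 172; ΔZ = -1361 − (-2049) = 688
Score = 3·172 + 3·688 = 2580

2580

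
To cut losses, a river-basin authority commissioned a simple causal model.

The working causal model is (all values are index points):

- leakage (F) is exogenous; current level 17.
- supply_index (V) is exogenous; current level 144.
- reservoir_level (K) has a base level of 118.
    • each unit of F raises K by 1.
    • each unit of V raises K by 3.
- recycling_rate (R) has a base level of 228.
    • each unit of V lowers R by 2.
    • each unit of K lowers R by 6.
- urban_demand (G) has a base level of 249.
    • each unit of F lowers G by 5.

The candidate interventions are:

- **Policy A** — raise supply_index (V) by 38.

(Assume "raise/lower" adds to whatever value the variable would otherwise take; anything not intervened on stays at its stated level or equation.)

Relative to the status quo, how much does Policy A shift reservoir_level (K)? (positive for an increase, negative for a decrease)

Baseline:
  F = 17
  V = 144
  K = 118 + 17 + 3·144 = 567
Policy A (V + 38):
  F = 17
  V = 144 + 38 = 182
  K = 118 + 17 + 3·182 = 681
Change in K: 681 − 567 = 114

114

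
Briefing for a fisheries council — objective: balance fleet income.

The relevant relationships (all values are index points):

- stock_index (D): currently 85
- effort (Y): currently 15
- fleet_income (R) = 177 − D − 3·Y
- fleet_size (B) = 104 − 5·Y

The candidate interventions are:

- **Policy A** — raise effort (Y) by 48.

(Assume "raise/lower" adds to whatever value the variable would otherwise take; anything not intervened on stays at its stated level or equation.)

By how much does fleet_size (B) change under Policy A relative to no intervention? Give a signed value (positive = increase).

Baseline:
  Y = 15
  B = 104 − 5·15 = 29
Policy A (Y + 48):
  Y = 15 + 48 = 63
  B = 104 − 5·63 = -211
Change in B: -211 − 29 = -240

-240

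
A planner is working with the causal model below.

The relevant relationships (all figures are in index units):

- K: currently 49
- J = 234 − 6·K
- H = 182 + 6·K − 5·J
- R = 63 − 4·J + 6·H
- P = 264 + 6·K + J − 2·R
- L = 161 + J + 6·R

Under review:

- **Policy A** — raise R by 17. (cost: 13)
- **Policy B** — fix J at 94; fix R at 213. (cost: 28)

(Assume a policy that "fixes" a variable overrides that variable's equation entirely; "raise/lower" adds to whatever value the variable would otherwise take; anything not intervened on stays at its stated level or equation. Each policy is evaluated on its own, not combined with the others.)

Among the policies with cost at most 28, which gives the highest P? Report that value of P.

Policy A (R + 17):
  K = 49
  J = 234 − 6·49 = -60
  H = 182 + 6·49 − 5·(-60) = 776
  R = 63 − 4·(-60) + 6·776 (+17 from intervention) = 4976
  P = 264 + 6·49 + (-60) − 2·4976 = -9454
Policy B (J := 94, R := 213):
  K = 49
  J = 94
  H = 182 + 6·49 − 5·94 = 6
  R = 213
  P = 264 + 6·49 + 94 − 2·213 = 226
Comparing — Policy A: P=-9454, Policy B: P=226. Highest is 226 (Policy B).

226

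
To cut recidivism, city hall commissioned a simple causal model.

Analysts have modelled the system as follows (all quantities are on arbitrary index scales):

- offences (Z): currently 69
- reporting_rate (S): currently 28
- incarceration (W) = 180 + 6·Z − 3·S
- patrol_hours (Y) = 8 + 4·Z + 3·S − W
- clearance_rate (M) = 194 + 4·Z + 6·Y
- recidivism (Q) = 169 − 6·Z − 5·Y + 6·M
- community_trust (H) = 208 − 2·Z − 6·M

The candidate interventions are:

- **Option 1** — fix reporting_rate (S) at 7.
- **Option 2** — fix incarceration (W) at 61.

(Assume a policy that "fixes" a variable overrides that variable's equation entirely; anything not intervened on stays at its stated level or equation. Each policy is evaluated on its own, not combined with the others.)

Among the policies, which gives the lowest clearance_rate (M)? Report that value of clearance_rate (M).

Option 1 (S := 7):
  Z = 69
  S = 7
  W = 180 + 6·69 − 3·7 = 573
  Y = 8 + 4·69 + 3·7 − 573 = -268
  M = 194 + 4·69 + 6·(-268) = -1138
Option 2 (W := 61):
  Z = 69
  S = 28
  W = 61
  Y = 8 + 4·69 + 3·28 − 61 = 307
  M = 194 + 4·69 + 6·307 = 2312
Comparing — Option 1: M=-1138, Option 2: M=2312. Lowest is -1138 (Option 1).

-1138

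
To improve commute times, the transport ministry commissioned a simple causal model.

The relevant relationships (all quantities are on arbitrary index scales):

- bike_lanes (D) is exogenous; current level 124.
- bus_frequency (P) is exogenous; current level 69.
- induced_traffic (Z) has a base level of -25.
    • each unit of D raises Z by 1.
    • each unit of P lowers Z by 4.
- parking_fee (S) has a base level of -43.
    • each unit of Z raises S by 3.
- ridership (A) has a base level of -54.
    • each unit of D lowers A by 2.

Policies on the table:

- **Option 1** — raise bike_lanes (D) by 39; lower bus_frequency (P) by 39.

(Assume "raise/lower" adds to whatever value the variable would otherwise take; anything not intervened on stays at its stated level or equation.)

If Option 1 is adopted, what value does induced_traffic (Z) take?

Option 1 (D + 39, P − 39):
  D = 124 + 39 = 163
  P = 69 − 39 = 30
  Z = -25 + 163 − 4·30 = 18

18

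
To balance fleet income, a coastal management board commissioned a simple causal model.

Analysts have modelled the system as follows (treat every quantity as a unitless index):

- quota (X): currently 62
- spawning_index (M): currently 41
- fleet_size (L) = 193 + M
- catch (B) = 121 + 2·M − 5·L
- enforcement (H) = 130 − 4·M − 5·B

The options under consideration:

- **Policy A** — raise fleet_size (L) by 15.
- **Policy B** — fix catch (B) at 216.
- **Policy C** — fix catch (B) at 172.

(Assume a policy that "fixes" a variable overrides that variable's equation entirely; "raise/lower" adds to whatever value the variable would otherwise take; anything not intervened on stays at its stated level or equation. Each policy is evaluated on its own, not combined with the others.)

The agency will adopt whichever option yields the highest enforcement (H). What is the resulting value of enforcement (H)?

Policy A (L + 15):
  M = 41
  L = 193 + 41 (+15 from intervention) = 249
  B = 121 + 2·41 − 5·249 = -1042
  H = 130 − 4·41 − 5·(-1042) = 5176
Policy B (B := 216):
  M = 41
  L = 193 + 41 = 234
  B = 216
  H = 130 − 4·41 − 5·216 = -1114
Policy C (B := 172):
  M = 41
  L = 193 + 41 = 234
  B = 172
  H = 130 − 4·41 − 5·172 = -894
Comparing — Policy A: H=5176, Policy B: H=-1114, Policy C: H=-894. Highest is 5176 (Policy A).

5176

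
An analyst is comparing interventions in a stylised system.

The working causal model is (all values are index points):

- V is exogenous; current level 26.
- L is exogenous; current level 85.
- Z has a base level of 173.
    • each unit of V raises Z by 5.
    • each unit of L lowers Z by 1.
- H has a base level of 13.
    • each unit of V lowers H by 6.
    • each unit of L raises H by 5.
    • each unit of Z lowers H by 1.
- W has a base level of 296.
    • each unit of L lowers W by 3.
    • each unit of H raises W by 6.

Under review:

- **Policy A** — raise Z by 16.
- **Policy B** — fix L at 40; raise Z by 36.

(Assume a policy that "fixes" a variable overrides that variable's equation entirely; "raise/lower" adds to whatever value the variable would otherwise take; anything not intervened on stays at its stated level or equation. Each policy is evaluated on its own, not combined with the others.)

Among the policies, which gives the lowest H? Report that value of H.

Policy A (Z + 16):
  V = 26
  L = 85
  Z = 173 + 5·26 − 85 (+16 from intervention) = 234
  H = 13 − 6·26 + 5·85 − 234 = 48
Policy B (L := 40, Z + 36):
  V = 26
  L = 40
  Z = 173 + 5·26 − 40 (+36 from intervention) = 299
  H = 13 − 6·26 + 5·40 − 299 = -242
Comparing — Policy A: H=48, Policy B: H=-242. Lowest is -242 (Policy B).

-242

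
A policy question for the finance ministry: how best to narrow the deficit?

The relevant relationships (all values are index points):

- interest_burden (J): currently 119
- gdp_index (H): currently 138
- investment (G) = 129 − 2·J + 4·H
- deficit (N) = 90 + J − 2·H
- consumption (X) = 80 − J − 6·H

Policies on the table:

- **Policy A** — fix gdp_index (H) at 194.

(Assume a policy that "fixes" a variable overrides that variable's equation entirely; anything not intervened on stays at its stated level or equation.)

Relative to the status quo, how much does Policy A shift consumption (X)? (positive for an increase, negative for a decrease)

Baseline:
  J = 119
  H = 138
  X = 80 − 119 − 6·138 = -867
Policy A (H := 194):
  J = 119
  H = 194
  X = 80 − 119 − 6·194 = -1203
Change in X: -1203 − (-867) = -336

-336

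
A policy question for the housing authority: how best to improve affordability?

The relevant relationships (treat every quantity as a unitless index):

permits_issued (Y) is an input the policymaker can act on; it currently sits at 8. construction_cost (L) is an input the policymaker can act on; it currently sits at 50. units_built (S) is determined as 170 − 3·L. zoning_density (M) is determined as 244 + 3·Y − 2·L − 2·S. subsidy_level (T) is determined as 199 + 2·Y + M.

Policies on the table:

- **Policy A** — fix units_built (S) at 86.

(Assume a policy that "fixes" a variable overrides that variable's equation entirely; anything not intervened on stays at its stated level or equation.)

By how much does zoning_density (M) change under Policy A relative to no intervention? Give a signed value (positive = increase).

-132

Baseline:
  Y = 8
  L = 50
  S = 170 − 3·50 = 20
  M = 244 + 3·8 − 2·50 − 2·20 = 128
Policy A (S := 86):
  Y = 8
  L = 50
  S = 86
  M = 244 + 3·8 − 2·50 − 2·86 = -4
Change in M: -4 − 128 = -132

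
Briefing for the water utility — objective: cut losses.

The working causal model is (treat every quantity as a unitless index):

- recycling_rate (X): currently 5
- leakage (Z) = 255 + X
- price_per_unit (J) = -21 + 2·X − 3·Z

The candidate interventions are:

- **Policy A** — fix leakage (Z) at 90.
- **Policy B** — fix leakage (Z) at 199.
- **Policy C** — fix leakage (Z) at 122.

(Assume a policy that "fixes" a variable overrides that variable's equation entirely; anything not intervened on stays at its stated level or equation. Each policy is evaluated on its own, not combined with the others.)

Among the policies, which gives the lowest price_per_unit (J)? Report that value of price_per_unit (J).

-608

Policy A (Z := 90):
  X = 5
  Z = 90
  J = -21 + 2·5 − 3·90 = -281
Policy B (Z := 199):
  X = 5
  Z = 199
  J = -21 + 2·5 − 3·199 = -608
Policy C (Z := 122):
  X = 5
  Z = 122
  J = -21 + 2·5 − 3·122 = -377
Comparing — Policy A: J=-281, Policy B: J=-608, Policy C: J=-377. Lowest is -608 (Policy B).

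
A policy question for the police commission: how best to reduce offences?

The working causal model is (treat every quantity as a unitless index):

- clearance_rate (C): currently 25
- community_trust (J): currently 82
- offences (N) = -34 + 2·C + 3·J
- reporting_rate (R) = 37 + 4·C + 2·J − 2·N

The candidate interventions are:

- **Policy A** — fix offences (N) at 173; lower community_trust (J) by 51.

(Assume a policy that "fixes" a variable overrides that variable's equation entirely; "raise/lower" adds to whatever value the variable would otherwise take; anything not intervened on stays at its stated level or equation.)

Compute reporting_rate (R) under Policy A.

-147

Policy A (N := 173, J − 51):
  C = 25
  J = 82 − 51 = 31
  N = 173
  R = 37 + 4·25 + 2·31 − 2·173 = -147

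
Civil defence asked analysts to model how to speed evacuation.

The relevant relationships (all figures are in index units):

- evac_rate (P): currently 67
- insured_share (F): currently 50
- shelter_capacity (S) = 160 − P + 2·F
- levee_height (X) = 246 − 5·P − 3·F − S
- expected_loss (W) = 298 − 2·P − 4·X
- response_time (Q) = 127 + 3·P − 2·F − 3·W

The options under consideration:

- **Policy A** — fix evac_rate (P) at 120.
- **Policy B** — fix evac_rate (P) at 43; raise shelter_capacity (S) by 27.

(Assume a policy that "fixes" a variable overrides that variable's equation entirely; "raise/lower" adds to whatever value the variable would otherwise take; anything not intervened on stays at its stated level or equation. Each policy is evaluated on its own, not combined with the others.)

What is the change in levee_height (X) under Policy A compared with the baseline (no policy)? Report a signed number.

Baseline:
  P = 67
  F = 50
  S = 160 − 67 + 2·50 = 193
  X = 246 − 5·67 − 3·50 − 193 = -432
Policy A (P := 120):
  P = 120
  F = 50
  S = 160 − 120 + 2·50 = 140
  X = 246 − 5·120 − 3·50 − 140 = -644
Change in X: -644 − (-432) = -212

-212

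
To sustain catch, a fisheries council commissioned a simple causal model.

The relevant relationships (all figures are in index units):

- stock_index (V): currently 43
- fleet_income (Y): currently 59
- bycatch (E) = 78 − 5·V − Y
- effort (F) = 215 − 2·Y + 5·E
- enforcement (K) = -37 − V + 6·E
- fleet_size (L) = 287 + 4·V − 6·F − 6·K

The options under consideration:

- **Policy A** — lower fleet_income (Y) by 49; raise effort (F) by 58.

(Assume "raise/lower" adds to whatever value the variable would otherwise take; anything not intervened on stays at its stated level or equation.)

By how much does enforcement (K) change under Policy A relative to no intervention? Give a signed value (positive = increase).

Baseline:
  V = 43
  Y = 59
  E = 78 − 5·43 − 59 = -196
  K = -37 − 43 + 6·(-196) = -1256
Policy A (Y − 49, F + 58):
  V = 43
  Y = 59 − 49 = 10
  E = 78 − 5·43 − 10 = -147
  K = -37 − 43 + 6·(-147) = -962
Change in K: -962 − (-1256) = 294

294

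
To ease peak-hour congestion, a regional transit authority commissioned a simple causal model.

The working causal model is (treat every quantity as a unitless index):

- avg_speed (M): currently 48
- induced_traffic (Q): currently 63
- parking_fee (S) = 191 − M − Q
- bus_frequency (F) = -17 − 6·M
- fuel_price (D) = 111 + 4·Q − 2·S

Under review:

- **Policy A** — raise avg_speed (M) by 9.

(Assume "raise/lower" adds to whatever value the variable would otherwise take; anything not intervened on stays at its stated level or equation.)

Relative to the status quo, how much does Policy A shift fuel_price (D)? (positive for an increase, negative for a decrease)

Baseline:
  M = 48
  Q = 63
  S = 191 − 48 − 63 = 80
  D = 111 + 4·63 − 2·80 = 203
Policy A (M + 9):
  M = 48 + 9 = 57
  Q = 63
  S = 191 − 57 − 63 = 71
  D = 111 + 4·63 − 2·71 = 221
Change in D: 221 − 203 = 18

18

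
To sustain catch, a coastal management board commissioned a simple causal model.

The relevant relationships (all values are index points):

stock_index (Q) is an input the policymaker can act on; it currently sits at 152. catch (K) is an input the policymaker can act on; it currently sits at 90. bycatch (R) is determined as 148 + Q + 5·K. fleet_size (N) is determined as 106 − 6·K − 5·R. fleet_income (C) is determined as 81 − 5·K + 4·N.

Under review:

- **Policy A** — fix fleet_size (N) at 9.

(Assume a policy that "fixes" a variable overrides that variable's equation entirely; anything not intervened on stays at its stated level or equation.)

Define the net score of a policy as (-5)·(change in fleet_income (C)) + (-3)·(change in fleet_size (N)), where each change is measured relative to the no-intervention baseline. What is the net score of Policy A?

Baseline:
  Q = 152
  K = 90
  R = 148 + 152 + 5·90 = 750
  N = 106 − 6·90 − 5·750 = -4184
  C = 81 − 5·90 + 4·(-4184) = -17105
Policy A (N := 9):
  Q = 152
  K = 90
  R = 148 + 152 + 5·90 = 750
  N = 9
  C = 81 − 5·90 + 4·9 = -333
ΔC = -333 − (-17105) = 16772; ΔN = 9 − (-4184) = 4193
Score = (-5)·16772 + (-3)·4193 = -96439

-96439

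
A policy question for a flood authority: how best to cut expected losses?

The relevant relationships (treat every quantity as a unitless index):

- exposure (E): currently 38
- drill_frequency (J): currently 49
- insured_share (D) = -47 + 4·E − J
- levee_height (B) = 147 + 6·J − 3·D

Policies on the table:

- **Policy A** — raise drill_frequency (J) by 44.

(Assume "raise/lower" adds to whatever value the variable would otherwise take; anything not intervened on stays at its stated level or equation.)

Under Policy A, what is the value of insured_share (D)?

12

Policy A (J + 44):
  E = 38
  J = 49 + 44 = 93
  D = -47 + 4·38 − 93 = 12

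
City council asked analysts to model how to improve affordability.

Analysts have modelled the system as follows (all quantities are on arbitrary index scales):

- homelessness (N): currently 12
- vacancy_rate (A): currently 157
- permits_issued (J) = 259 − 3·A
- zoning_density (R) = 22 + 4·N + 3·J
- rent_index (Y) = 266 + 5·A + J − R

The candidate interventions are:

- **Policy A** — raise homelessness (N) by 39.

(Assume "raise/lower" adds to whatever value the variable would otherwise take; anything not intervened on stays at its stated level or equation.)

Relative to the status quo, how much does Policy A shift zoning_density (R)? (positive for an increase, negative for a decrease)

156

Baseline:
  N = 12
  A = 157
  J = 259 − 3·157 = -212
  R = 22 + 4·12 + 3·(-212) = -566
Policy A (N + 39):
  N = 12 + 39 = 51
  A = 157
  J = 259 − 3·157 = -212
  R = 22 + 4·51 + 3·(-212) = -410
Change in R: -410 − (-566) = 156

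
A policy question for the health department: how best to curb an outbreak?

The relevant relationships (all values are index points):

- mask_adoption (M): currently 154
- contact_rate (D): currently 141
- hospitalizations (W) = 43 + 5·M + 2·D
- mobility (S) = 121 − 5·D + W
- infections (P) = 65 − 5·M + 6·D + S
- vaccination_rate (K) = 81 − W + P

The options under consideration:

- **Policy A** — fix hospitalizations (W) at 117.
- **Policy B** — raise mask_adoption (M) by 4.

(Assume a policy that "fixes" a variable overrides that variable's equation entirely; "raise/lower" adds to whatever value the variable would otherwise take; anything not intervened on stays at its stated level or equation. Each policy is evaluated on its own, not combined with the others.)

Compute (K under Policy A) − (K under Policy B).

20

Policy A (W := 117):
  M = 154
  D = 141
  W = 117
  S = 121 − 5·141 + 117 = -467
  P = 65 − 5·154 + 6·141 + (-467) = -326
  K = 81 − 117 + (-326) = -362
Policy B (M + 4):
  M = 154 + 4 = 158
  D = 141
  W = 43 + 5·158 + 2·141 = 1115
  S = 121 − 5·141 + 1115 = 531
  P = 65 − 5·158 + 6·141 + 531 = 652
  K = 81 − 1115 + 652 = -382
K: -362 − (-382) = 20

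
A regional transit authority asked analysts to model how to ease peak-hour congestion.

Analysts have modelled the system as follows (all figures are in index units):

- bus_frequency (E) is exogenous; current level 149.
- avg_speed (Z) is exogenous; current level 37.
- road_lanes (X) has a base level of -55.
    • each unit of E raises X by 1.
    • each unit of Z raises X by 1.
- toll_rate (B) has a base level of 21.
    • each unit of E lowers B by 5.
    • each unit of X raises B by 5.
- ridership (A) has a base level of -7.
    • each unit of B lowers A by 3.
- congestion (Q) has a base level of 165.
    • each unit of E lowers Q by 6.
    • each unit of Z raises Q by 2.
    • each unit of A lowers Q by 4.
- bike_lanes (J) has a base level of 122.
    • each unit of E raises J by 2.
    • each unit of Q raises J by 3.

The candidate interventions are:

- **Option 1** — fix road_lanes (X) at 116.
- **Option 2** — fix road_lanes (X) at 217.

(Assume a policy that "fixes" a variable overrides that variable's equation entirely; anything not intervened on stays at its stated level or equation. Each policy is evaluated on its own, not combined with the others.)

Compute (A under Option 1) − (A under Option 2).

Option 1 (X := 116):
  E = 149
  Z = 37
  X = 116
  B = 21 − 5·149 + 5·116 = -144
  A = -7 − 3·(-144) = 425
Option 2 (X := 217):
  E = 149
  Z = 37
  X = 217
  B = 21 − 5·149 + 5·217 = 361
  A = -7 − 3·361 = -1090
A: 425 − (-1090) = 1515

1515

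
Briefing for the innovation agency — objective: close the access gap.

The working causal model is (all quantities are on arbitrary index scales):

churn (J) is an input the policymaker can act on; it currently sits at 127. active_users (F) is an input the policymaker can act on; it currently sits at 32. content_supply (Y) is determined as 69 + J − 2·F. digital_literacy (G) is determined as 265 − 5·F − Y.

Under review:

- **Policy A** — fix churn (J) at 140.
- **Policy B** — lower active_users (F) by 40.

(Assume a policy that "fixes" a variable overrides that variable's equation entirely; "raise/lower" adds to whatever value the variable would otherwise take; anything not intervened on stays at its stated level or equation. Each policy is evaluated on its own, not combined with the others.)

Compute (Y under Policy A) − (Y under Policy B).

Policy A (J := 140):
  J = 140
  F = 32
  Y = 69 + 140 − 2·32 = 145
Policy B (F − 40):
  J = 127
  F = 32 − 40 = -8
  Y = 69 + 127 − 2·(-8) = 212
Y: 145 − 212 = -67

-67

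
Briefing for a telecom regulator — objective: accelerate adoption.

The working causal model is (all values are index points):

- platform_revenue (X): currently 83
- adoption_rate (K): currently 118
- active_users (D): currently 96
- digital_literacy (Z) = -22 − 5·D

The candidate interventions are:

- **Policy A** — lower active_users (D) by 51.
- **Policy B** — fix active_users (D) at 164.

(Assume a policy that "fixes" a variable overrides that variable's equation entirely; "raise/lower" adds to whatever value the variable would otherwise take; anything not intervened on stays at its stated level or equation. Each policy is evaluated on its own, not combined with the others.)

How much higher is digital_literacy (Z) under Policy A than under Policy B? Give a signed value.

595

Policy A (D − 51):
  D = 96 − 51 = 45
  Z = -22 − 5·45 = -247
Policy B (D := 164):
  D = 164
  Z = -22 − 5·164 = -842
Z: -247 − (-842) = 595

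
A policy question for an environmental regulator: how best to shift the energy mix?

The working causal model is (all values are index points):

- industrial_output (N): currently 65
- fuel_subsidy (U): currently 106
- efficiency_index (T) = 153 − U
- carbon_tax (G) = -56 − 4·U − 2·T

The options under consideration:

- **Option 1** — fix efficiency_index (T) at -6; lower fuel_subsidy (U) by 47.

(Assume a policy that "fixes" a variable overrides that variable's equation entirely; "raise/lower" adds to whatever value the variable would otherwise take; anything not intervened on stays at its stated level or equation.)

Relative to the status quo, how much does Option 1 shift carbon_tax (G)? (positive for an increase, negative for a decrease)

294

Baseline:
  U = 106
  T = 153 − 106 = 47
  G = -56 − 4·106 − 2·47 = -574
Option 1 (T := -6, U − 47):
  U = 106 − 47 = 59
  T = -6
  G = -56 − 4·59 − 2·(-6) = -280
Change in G: -280 − (-574) = 294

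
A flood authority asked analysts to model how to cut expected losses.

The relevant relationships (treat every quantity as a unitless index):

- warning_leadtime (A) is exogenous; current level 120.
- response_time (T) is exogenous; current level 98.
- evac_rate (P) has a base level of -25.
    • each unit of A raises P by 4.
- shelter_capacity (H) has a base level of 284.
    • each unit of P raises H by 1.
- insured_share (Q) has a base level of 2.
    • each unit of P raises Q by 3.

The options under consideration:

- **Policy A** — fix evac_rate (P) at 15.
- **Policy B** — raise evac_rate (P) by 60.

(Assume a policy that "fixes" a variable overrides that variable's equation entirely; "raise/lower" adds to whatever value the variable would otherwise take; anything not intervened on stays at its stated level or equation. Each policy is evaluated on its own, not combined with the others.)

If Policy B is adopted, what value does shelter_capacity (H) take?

Policy B (P + 60):
  A = 120
  P = -25 + 4·120 (+60 from intervention) = 515
  H = 284 + 515 = 799

799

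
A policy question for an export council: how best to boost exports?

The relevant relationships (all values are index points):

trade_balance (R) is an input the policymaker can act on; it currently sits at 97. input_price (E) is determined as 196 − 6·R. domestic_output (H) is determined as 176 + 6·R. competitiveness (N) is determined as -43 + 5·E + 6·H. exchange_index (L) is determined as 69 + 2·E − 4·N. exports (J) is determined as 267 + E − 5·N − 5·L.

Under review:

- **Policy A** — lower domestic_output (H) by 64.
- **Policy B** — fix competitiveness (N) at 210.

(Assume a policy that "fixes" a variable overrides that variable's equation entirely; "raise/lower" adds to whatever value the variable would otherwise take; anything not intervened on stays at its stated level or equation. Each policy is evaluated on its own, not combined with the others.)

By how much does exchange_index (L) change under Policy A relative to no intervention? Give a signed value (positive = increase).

Baseline:
  R = 97
  E = 196 − 6·97 = -386
  H = 176 + 6·97 = 758
  N = -43 + 5·(-386) + 6·758 = 2575
  L = 69 + 2·(-386) − 4·2575 = -11003
Policy A (H − 64):
  R = 97
  E = 196 − 6·97 = -386
  H = 176 + 6·97 (−64 from intervention) = 694
  N = -43 + 5·(-386) + 6·694 = 2191
  L = 69 + 2·(-386) − 4·2191 = -9467
Change in L: -9467 − (-11003) = 1536

1536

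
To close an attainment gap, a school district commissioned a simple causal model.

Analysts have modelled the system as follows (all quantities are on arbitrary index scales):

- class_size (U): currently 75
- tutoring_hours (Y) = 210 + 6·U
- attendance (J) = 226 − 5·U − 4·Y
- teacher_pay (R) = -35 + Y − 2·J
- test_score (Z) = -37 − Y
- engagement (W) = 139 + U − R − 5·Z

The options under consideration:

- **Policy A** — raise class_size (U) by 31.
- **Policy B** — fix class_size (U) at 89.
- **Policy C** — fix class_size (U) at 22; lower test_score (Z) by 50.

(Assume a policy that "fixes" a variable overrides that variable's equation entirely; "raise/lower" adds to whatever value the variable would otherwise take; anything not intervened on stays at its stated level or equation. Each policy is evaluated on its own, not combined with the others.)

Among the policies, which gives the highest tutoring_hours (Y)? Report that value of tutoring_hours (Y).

846

Policy A (U + 31):
  U = 75 + 31 = 106
  Y = 210 + 6·106 = 846
Policy B (U := 89):
  U = 89
  Y = 210 + 6·89 = 744
Policy C (U := 22, Z − 50):
  U = 22
  Y = 210 + 6·22 = 342
Comparing — Policy A: Y=846, Policy B: Y=744, Policy C: Y=342. Highest is 846 (Policy A).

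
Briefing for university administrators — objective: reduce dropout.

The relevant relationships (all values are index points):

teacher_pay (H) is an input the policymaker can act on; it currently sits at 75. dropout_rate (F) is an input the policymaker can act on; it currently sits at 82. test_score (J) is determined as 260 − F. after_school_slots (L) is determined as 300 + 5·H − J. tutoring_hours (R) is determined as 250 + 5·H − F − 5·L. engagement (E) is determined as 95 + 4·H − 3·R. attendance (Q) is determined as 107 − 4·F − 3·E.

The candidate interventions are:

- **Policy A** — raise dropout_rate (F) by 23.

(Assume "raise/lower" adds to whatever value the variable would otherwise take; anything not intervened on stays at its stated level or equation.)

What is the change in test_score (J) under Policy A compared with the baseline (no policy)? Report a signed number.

-23

Baseline:
  F = 82
  J = 260 − 82 = 178
Policy A (F + 23):
  F = 82 + 23 = 105
  J = 260 − 105 = 155
Change in J: 155 − 178 = -23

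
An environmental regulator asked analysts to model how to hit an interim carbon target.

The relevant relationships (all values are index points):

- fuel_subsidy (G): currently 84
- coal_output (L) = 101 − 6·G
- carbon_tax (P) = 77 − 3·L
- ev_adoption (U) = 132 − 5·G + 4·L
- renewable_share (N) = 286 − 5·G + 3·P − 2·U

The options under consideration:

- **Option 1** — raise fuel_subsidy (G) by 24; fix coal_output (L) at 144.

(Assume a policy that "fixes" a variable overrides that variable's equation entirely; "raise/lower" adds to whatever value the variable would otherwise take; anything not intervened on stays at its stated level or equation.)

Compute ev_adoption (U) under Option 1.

168

Option 1 (G + 24, L := 144):
  G = 84 + 24 = 108
  L = 144
  U = 132 − 5·108 + 4·144 = 168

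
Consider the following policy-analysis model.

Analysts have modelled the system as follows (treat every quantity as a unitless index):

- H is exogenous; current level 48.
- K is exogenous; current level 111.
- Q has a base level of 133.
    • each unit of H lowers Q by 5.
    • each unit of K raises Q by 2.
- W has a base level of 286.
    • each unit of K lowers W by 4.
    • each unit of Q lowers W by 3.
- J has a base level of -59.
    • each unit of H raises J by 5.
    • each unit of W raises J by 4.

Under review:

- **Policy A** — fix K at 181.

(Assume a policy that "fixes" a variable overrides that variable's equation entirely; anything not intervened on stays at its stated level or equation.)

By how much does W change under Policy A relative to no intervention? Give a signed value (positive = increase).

-700

Baseline:
  H = 48
  K = 111
  Q = 133 − 5·48 + 2·111 = 115
  W = 286 − 4·111 − 3·115 = -503
Policy A (K := 181):
  H = 48
  K = 181
  Q = 133 − 5·48 + 2·181 = 255
  W = 286 − 4·181 − 3·255 = -1203
Change in W: -1203 − (-503) = -700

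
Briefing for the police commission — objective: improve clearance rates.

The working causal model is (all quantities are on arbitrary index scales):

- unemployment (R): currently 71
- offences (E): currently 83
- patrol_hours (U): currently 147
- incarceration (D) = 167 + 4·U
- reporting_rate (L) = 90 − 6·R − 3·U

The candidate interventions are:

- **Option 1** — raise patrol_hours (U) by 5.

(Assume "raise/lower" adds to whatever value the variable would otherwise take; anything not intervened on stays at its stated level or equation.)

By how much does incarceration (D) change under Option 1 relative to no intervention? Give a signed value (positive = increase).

Baseline:
  U = 147
  D = 167 + 4·147 = 755
Option 1 (U + 5):
  U = 147 + 5 = 152
  D = 167 + 4·152 = 775
Change in D: 775 − 755 = 20

20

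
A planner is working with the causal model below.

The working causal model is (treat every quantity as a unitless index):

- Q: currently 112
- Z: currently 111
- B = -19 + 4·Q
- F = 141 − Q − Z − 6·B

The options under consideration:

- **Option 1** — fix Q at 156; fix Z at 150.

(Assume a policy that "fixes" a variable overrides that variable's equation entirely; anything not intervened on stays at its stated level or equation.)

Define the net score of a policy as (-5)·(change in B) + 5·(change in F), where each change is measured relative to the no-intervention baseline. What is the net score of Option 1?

-6575

Baseline:
  Q = 112
  Z = 111
  B = -19 + 4·112 = 429
  F = 141 − 112 − 111 − 6·429 = -2656
Option 1 (Q := 156, Z := 150):
  Q = 156
  Z = 150
  B = -19 + 4·156 = 605
  F = 141 − 156 − 150 − 6·605 = -3795
ΔB = 605 − 429 = 176; ΔF = -3795 − (-2656) = -1139
Score = (-5)·176 + 5·(-1139) = -6575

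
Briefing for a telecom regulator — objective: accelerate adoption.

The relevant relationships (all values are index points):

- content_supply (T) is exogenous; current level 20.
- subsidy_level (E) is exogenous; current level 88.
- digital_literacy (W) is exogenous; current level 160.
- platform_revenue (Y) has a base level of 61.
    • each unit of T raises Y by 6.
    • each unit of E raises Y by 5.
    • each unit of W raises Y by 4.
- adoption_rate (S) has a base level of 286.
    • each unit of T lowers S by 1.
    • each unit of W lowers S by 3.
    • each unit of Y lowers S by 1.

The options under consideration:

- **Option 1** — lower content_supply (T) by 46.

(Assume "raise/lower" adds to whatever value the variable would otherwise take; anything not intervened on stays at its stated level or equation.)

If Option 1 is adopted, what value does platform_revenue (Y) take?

985

Option 1 (T − 46):
  T = 20 − 46 = -26
  E = 88
  W = 160
  Y = 61 + 6·(-26) + 5·88 + 4·160 = 985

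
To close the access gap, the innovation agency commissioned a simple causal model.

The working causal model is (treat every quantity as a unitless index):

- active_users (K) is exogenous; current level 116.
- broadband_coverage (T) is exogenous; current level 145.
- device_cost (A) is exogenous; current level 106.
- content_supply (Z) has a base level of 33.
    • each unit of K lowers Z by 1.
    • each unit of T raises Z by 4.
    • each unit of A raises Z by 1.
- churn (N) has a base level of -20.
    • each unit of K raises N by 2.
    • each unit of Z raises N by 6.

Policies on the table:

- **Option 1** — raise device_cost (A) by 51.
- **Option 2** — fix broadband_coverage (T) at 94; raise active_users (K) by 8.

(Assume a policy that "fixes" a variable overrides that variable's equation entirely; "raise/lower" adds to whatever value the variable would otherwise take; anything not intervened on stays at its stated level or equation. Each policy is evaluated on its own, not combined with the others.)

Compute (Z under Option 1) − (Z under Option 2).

263

Option 1 (A + 51):
  K = 116
  T = 145
  A = 106 + 51 = 157
  Z = 33 − 116 + 4·145 + 157 = 654
Option 2 (T := 94, K + 8):
  K = 116 + 8 = 124
  T = 94
  A = 106
  Z = 33 − 124 + 4·94 + 106 = 391
Z: 654 − 391 = 263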